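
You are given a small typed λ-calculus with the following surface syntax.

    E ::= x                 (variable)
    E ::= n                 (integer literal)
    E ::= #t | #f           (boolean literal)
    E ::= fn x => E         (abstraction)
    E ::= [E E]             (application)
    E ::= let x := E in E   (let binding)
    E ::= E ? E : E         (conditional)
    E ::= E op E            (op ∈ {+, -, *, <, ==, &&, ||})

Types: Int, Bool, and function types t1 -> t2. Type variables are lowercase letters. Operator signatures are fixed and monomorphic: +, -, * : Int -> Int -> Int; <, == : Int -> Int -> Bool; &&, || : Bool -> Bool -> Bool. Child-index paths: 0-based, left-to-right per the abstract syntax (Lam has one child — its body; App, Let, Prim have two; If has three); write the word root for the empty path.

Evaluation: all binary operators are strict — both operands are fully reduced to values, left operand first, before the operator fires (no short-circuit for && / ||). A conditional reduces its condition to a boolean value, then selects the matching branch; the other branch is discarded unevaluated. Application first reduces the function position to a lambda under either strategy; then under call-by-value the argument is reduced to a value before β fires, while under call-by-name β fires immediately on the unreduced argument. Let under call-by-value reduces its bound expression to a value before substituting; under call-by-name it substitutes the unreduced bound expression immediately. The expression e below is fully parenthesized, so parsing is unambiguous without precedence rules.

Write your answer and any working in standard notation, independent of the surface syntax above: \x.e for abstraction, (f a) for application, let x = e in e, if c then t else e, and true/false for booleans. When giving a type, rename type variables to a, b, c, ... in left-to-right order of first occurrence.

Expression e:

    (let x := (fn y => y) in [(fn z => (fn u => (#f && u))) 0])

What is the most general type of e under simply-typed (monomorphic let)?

Answer: Bool -> Bool

Working:
y : a
\y._ : a -> a
let x : a -> a
  unify Bool ~ Bool
u : c
  unify c ~ Bool
\u._ : Bool -> Bool
\z._ : b -> Bool -> Bool
  unify b -> Bool -> Bool ~ Int -> d
  unify b ~ Int
  unify Bool -> Bool ~ d
_ _ : Bool -> Bool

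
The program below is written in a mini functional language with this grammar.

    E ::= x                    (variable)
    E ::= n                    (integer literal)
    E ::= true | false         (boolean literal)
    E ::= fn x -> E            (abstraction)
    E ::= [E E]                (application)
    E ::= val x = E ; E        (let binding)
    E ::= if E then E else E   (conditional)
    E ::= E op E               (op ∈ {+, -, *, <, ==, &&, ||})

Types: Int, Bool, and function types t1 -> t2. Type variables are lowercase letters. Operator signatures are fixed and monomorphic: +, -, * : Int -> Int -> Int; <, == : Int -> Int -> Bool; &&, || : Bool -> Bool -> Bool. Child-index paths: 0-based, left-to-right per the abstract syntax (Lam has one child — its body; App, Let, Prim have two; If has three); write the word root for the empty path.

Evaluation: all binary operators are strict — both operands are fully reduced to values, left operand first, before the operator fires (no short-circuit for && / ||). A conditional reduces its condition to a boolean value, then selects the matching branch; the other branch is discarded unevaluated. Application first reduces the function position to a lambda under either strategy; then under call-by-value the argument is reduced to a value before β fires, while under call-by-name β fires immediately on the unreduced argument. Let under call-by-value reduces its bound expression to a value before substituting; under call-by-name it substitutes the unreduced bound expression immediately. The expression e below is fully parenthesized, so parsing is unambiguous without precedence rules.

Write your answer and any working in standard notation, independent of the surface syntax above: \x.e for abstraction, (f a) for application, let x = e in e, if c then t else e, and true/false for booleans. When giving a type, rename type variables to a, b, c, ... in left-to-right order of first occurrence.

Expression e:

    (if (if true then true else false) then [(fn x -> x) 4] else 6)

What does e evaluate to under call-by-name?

Answer: 4

Derivation:
step 0: (if (if true then true else false) then ((\x.x) 4) else 6)
step 1: [if@0] (if true then ((\x.x) 4) else 6)
step 2: [if@root] ((\x.x) 4)
step 3: [beta@root] 4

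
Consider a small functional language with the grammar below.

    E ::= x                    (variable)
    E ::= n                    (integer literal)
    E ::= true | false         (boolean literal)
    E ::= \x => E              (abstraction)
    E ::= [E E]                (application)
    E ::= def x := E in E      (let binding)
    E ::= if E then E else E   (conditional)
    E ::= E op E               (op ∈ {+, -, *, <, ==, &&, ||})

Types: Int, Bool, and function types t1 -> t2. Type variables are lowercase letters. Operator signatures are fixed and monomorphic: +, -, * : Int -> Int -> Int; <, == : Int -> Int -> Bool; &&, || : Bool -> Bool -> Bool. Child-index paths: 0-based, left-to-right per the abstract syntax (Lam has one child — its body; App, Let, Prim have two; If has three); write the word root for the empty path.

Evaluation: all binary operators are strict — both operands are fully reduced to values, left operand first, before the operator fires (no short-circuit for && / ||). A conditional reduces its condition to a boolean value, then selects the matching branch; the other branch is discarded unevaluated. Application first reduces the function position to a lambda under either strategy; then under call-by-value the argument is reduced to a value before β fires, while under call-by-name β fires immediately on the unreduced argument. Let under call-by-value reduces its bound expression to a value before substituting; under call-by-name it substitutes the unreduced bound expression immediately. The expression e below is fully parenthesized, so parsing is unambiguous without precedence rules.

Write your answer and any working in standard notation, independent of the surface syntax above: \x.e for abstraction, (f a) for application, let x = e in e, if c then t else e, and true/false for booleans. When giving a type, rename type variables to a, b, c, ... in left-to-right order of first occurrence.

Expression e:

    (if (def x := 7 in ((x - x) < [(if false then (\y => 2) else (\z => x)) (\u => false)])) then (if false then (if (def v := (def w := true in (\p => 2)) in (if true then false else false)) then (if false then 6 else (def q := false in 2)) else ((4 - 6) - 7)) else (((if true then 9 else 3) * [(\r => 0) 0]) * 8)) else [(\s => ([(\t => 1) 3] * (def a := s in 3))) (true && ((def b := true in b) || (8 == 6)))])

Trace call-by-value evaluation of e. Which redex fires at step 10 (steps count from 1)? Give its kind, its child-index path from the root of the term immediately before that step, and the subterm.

Answer: delta at 0 : (9 * 0)

Working:
step 0: (if (let x = 7 in ((x - x) < ((if false then (\y.2) else (\z.x)) (\u.false)))) then (if false then (if (let v = (let w = true in (\p.2)) in (if true then false else false)) then (if false then 6 else (let q = false in 2)) else ((4 - 6) - 7)) else (((if true then 9 else 3) * ((\r.0) 0)) * 8)) else ((\s.(((\t.1) 3) * (let a = s in 3))) (true && ((let b = true in b) || (8 == 6)))))
step 1: [let@0] (if ((7 - 7) < ((if false then (\y.2) else (\z.7)) (\u.false))) then (if false then (if (let v = (let w = true in (\p.2)) in (if true then false else false)) then (if false then 6 else (let q = false in 2)) else ((4 - 6) - 7)) else (((if true then 9 else 3) * ((\r.0) 0)) * 8)) else ((\s.(((\t.1) 3) * (let a = s in 3))) (true && ((let b = true in b) || (8 == 6)))))
step 2: [delta@0.0] (if (0 < ((if false then (\y.2) else (\z.7)) (\u.false))) then (if false then (if (let v = (let w = true in (\p.2)) in (if true then false else false)) then (if false then 6 else (let q = false in 2)) else ((4 - 6) - 7)) else (((if true then 9 else 3) * ((\r.0) 0)) * 8)) else ((\s.(((\t.1) 3) * (let a = s in 3))) (true && ((let b = true in b) || (8 == 6)))))
step 3: [if@0.1.0] (if (0 < ((\z.7) (\u.false))) then (if false then (if (let v = (let w = true in (\p.2)) in (if true then false else false)) then (if false then 6 else (let q = false in 2)) else ((4 - 6) - 7)) else (((if true then 9 else 3) * ((\r.0) 0)) * 8)) else ((\s.(((\t.1) 3) * (let a = s in 3))) (true && ((let b = true in b) || (8 == 6)))))
step 4: [beta@0.1] (if (0 < 7) then (if false then (if (let v = (let w = true in (\p.2)) in (if true then false else false)) then (if false then 6 else (let q = false in 2)) else ((4 - 6) - 7)) else (((if true then 9 else 3) * ((\r.0) 0)) * 8)) else ((\s.(((\t.1) 3) * (let a = s in 3))) (true && ((let b = true in b) || (8 == 6)))))
step 5: [delta@0] (if true then (if false then (if (let v = (let w = true in (\p.2)) in (if true then false else false)) then (if false then 6 else (let q = false in 2)) else ((4 - 6) - 7)) else (((if true then 9 else 3) * ((\r.0) 0)) * 8)) else ((\s.(((\t.1) 3) * (let a = s in 3))) (true && ((let b = true in b) || (8 == 6)))))
step 6: [if@root] (if false then (if (let v = (let w = true in (\p.2)) in (if true then false else false)) then (if false then 6 else (let q = false in 2)) else ((4 - 6) - 7)) else (((if true then 9 else 3) * ((\r.0) 0)) * 8))
step 7: [if@root] (((if true then 9 else 3) * ((\r.0) 0)) * 8)
step 8: [if@0.0] ((9 * ((\r.0) 0)) * 8)
step 9: [beta@0.1] ((9 * 0) * 8)
step 10: [delta@0] (0 * 8)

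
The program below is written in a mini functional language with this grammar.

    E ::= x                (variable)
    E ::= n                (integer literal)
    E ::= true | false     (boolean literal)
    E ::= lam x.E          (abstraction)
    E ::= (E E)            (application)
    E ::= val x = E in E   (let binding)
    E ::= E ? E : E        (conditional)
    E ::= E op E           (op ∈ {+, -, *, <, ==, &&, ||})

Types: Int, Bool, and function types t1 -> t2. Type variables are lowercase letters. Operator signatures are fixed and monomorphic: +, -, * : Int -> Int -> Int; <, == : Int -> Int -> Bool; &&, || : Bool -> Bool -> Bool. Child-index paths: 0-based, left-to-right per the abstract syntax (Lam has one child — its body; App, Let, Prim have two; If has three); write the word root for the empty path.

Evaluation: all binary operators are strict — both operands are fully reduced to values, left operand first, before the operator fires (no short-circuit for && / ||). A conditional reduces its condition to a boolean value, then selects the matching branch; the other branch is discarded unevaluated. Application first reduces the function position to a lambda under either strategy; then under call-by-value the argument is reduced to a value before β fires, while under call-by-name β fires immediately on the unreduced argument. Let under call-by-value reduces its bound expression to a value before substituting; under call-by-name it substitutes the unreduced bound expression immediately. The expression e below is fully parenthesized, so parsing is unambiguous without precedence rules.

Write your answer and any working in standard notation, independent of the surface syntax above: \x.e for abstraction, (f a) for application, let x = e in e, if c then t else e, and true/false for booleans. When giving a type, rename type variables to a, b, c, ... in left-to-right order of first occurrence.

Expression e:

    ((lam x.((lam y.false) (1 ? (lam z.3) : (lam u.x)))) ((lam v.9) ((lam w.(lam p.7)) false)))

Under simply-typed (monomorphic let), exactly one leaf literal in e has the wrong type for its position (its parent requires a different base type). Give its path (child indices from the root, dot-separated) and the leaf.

Answer: 0.0.1.0 : 1

Trace:
\y._ : b -> Bool
  unify Int ~ Bool
  FAIL: mismatch Int ~ Bool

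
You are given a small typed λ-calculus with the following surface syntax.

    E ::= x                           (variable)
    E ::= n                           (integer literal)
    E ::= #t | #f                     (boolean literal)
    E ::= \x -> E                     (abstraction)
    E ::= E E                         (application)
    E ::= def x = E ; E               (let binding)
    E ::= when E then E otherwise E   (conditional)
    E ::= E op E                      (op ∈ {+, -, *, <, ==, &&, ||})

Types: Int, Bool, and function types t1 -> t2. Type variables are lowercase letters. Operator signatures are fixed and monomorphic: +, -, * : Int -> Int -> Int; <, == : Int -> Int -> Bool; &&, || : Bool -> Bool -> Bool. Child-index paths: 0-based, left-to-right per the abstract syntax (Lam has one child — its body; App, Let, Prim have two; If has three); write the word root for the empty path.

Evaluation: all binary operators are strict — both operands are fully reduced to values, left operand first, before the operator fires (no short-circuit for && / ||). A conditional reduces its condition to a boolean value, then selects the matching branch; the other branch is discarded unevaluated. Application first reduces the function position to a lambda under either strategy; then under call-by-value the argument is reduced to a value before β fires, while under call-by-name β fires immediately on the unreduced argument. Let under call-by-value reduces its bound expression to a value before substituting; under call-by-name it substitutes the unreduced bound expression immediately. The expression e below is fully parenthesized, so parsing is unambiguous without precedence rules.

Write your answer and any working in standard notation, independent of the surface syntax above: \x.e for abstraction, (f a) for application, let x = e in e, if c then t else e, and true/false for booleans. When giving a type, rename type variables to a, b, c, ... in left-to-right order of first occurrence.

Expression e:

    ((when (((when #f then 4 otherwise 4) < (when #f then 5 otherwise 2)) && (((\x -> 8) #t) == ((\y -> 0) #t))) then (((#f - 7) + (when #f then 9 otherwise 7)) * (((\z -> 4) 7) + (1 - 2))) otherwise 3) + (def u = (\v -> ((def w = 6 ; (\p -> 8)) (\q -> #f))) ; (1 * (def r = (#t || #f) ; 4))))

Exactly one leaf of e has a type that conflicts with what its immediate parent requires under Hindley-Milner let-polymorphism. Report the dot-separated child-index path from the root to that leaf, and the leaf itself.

Working:
  unify Bool ~ Bool
  unify Int ~ Int
  unify Int ~ Int
  unify Bool ~ Bool
  unify Int ~ Int
  unify Int ~ Int
  unify Bool ~ Bool
\x._ : a -> Int
  unify a -> Int ~ Bool -> b
  unify a ~ Bool
  unify Int ~ b
_ _ : Int
  unify Int ~ Int
\y._ : c -> Int
  unify c -> Int ~ Bool -> d
  unify c ~ Bool
  unify Int ~ d
_ _ : Int
  unify Int ~ Int
  unify Bool ~ Bool
  unify Bool ~ Bool
  unify Bool ~ Int
  FAIL: mismatch Bool ~ Int

Answer: 0.1.0.0.0 : false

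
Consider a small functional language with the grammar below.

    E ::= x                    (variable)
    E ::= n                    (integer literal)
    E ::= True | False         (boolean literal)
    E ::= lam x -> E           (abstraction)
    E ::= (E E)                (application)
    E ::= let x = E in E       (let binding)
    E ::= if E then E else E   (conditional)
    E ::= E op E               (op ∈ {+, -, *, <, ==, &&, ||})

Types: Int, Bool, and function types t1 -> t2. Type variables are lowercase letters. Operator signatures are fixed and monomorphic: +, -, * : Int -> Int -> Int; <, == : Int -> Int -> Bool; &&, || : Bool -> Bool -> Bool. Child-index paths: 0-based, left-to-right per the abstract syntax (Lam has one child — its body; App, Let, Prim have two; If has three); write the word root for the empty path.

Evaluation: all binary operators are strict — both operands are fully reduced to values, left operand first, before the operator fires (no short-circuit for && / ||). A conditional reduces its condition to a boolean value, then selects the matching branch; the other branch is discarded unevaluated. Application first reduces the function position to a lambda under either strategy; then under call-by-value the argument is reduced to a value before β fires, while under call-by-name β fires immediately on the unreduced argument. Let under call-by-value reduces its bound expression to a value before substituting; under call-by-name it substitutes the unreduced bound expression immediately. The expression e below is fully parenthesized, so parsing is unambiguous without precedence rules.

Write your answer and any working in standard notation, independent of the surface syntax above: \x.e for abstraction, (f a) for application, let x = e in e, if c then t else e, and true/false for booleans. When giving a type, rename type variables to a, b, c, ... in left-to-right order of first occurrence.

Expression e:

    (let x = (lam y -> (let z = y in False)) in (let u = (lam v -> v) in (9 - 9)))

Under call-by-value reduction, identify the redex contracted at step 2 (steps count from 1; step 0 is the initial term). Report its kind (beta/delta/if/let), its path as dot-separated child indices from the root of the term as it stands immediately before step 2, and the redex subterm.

Trace:
step 0: (let x = (\y.(let z = y in false)) in (let u = (\v.v) in (9 - 9)))
step 1: [let@root] (let u = (\v.v) in (9 - 9))
step 2: [let@root] (9 - 9)

Answer: let at root : (let u = (\v.v) in (9 - 9))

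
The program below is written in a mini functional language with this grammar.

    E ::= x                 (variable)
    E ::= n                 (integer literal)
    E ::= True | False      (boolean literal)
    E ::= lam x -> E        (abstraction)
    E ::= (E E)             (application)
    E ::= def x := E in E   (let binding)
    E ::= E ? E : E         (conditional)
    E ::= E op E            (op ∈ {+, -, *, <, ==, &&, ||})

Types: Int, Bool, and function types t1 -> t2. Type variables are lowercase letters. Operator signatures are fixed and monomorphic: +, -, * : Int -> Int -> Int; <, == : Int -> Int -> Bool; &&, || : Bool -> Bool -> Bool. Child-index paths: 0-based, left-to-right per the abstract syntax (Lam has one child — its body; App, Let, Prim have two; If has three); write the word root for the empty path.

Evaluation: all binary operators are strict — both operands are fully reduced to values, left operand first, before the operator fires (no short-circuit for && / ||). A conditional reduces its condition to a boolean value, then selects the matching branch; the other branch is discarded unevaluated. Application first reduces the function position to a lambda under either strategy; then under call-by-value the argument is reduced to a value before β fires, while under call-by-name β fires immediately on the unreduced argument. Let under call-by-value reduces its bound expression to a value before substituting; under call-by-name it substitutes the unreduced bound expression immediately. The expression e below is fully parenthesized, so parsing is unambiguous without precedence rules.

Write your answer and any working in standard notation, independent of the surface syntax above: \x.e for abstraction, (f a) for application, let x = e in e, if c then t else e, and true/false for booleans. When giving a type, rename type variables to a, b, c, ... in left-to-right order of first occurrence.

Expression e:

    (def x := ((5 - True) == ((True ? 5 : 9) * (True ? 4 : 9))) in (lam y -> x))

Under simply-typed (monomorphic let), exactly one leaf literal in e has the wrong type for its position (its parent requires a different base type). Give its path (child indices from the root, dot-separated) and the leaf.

Trace:
  unify Int ~ Int
  unify Bool ~ Int
  FAIL: mismatch Bool ~ Int

Answer: 0.0.1 : true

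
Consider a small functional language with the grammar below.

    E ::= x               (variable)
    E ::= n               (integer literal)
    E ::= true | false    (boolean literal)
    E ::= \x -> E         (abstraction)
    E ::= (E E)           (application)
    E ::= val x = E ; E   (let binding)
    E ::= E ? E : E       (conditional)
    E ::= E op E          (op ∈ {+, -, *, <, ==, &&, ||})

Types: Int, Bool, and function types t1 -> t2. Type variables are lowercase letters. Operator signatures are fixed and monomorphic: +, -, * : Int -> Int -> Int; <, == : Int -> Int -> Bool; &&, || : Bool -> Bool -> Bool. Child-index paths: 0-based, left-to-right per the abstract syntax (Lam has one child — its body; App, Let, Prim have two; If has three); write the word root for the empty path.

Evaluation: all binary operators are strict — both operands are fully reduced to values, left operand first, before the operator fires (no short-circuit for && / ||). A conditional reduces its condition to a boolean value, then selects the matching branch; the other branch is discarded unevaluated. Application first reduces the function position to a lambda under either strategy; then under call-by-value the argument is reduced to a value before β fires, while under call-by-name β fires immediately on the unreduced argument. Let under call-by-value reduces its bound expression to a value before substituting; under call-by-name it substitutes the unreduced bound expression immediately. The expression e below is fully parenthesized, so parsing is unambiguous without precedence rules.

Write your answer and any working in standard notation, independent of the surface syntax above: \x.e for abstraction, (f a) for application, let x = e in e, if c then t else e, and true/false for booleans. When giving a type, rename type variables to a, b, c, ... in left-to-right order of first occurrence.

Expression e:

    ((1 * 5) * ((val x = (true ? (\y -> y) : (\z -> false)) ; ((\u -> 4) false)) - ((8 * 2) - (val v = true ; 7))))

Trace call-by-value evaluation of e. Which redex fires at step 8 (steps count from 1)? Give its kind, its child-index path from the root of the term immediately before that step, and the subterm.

Answer: delta at 1 : (4 - 9)

Derivation:
step 0: ((1 * 5) * ((let x = (if true then (\y.y) else (\z.false)) in ((\u.4) false)) - ((8 * 2) - (let v = true in 7))))
step 1: [delta@0] (5 * ((let x = (if true then (\y.y) else (\z.false)) in ((\u.4) false)) - ((8 * 2) - (let v = true in 7))))
step 2: [if@1.0.0] (5 * ((let x = (\y.y) in ((\u.4) false)) - ((8 * 2) - (let v = true in 7))))
step 3: [let@1.0] (5 * (((\u.4) false) - ((8 * 2) - (let v = true in 7))))
step 4: [beta@1.0] (5 * (4 - ((8 * 2) - (let v = true in 7))))
step 5: [delta@1.1.0] (5 * (4 - (16 - (let v = true in 7))))
step 6: [let@1.1.1] (5 * (4 - (16 - 7)))
step 7: [delta@1.1] (5 * (4 - 9))
step 8: [delta@1] (5 * -5)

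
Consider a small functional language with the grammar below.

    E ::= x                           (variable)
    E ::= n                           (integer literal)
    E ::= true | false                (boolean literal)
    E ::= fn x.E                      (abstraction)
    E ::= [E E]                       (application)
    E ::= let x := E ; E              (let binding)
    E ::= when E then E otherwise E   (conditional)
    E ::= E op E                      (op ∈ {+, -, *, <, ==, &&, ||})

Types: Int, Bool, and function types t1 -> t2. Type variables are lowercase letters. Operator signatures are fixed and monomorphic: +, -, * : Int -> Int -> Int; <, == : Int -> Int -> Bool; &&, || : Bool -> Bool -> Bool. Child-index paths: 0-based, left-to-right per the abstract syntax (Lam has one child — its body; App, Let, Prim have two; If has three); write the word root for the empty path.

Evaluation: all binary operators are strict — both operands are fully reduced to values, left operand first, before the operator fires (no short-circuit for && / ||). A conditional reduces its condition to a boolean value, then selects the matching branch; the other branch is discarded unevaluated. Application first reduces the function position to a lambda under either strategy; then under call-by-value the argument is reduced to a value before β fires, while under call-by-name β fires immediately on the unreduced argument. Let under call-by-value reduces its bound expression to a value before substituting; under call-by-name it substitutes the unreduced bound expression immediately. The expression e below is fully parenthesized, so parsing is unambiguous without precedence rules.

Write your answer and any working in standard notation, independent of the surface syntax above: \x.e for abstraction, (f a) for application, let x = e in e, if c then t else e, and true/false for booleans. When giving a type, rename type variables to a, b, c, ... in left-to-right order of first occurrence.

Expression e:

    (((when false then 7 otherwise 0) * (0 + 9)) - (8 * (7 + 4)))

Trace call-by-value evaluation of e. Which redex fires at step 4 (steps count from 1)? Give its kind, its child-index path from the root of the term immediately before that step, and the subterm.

Derivation:
step 0: (((if false then 7 else 0) * (0 + 9)) - (8 * (7 + 4)))
step 1: [if@0.0] ((0 * (0 + 9)) - (8 * (7 + 4)))
step 2: [delta@0.1] ((0 * 9) - (8 * (7 + 4)))
step 3: [delta@0] (0 - (8 * (7 + 4)))
step 4: [delta@1.1] (0 - (8 * 11))

Answer: delta at 1.1 : (7 + 4)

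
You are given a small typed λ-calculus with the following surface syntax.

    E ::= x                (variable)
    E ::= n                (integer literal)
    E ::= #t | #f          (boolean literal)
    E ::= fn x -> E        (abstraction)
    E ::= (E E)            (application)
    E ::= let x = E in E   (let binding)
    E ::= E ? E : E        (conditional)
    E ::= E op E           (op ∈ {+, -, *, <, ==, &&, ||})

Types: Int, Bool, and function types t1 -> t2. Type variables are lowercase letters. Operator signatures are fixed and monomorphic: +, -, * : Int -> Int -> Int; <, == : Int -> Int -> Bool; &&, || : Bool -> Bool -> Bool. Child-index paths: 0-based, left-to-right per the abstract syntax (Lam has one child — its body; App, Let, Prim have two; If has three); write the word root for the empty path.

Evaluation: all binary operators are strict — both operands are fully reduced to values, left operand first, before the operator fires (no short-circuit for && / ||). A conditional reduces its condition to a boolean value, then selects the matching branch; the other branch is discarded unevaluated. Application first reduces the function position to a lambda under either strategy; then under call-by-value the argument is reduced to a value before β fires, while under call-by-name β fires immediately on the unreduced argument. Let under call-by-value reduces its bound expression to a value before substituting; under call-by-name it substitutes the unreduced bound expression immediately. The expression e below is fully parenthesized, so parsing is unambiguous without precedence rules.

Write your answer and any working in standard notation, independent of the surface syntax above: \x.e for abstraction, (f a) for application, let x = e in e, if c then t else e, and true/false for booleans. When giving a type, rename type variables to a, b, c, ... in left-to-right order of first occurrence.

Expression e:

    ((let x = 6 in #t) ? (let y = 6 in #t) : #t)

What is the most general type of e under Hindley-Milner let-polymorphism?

Answer: Bool

Derivation:
let x : Int
  unify Bool ~ Bool
let y : Int
  unify Bool ~ Bool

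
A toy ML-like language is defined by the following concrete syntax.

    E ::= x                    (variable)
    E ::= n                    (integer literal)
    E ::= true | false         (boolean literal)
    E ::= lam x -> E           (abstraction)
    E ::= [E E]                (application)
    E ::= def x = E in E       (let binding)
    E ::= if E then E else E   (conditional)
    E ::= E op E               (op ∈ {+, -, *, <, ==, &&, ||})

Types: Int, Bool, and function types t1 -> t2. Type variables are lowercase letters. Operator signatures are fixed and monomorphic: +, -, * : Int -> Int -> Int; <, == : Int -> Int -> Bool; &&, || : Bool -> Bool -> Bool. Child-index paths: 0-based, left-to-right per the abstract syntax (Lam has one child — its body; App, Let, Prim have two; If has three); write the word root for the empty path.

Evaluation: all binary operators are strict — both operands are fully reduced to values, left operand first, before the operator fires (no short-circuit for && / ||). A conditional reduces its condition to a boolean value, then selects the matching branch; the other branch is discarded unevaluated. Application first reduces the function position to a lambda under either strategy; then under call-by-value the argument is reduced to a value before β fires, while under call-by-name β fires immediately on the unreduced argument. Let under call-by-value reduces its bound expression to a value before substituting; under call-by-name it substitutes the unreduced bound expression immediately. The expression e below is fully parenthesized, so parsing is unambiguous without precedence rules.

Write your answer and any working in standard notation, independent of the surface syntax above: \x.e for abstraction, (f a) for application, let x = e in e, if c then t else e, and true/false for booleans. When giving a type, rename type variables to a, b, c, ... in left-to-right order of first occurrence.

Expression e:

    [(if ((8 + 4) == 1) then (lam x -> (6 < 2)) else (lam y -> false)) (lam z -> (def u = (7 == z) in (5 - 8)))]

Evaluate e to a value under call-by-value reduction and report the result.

Answer: false

Working:
step 0: ((if ((8 + 4) == 1) then (\x.(6 < 2)) else (\y.false)) (\z.(let u = (7 == z) in (5 - 8))))
step 1: [delta@0.0.0] ((if (12 == 1) then (\x.(6 < 2)) else (\y.false)) (\z.(let u = (7 == z) in (5 - 8))))
step 2: [delta@0.0] ((if false then (\x.(6 < 2)) else (\y.false)) (\z.(let u = (7 == z) in (5 - 8))))
step 3: [if@0] ((\y.false) (\z.(let u = (7 == z) in (5 - 8))))
step 4: [beta@root] false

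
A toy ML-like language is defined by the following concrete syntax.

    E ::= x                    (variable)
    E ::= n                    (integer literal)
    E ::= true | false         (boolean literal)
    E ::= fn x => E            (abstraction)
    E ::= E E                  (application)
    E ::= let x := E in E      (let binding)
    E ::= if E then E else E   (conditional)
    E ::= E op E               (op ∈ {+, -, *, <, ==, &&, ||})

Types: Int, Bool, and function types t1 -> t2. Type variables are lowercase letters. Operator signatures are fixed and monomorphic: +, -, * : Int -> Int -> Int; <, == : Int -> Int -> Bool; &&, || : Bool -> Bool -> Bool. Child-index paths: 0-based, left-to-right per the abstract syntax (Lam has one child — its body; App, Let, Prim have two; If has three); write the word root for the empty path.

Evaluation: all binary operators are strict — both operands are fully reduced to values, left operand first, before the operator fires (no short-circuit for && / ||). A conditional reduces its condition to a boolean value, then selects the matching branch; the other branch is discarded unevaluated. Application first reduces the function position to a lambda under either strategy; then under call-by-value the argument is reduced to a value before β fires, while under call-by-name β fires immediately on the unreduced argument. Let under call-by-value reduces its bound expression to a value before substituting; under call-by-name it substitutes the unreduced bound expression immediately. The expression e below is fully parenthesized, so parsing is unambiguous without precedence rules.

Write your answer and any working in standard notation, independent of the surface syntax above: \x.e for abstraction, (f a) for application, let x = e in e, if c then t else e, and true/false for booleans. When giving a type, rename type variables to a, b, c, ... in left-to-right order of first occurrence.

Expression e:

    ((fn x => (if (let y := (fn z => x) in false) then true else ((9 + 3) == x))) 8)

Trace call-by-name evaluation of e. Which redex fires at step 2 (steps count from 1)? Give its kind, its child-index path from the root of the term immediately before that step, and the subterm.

Answer: let at 0 : (let y = (\z.8) in false)

Derivation:
step 0: ((\x.(if (let y = (\z.x) in false) then true else ((9 + 3) == x))) 8)
step 1: [beta@root] (if (let y = (\z.8) in false) then true else ((9 + 3) == 8))
step 2: [let@0] (if false then true else ((9 + 3) == 8))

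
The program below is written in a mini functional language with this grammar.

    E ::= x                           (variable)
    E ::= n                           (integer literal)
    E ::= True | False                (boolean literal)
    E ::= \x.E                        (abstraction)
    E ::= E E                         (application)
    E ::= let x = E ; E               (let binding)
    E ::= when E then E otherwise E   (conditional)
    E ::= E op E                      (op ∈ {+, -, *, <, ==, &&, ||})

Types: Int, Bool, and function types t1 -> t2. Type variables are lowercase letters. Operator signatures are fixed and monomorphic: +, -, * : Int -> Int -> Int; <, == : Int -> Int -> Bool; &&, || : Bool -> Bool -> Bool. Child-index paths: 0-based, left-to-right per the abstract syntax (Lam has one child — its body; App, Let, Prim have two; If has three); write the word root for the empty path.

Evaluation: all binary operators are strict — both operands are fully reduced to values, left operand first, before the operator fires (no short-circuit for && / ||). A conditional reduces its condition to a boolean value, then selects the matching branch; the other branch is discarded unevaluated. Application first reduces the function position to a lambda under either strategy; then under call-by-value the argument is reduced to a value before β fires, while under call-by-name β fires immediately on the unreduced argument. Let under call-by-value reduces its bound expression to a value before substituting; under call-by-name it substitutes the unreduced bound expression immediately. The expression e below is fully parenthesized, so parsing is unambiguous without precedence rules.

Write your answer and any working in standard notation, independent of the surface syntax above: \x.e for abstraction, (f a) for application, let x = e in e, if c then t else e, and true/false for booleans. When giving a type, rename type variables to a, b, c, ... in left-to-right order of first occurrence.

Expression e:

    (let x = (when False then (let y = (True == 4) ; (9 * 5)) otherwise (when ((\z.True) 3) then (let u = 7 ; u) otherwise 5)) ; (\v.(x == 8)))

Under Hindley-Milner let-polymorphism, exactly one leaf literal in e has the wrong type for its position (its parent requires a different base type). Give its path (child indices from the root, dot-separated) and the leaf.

Working:
  unify Bool ~ Bool
  unify Bool ~ Int
  FAIL: mismatch Bool ~ Int

Answer: 0.1.0.0 : true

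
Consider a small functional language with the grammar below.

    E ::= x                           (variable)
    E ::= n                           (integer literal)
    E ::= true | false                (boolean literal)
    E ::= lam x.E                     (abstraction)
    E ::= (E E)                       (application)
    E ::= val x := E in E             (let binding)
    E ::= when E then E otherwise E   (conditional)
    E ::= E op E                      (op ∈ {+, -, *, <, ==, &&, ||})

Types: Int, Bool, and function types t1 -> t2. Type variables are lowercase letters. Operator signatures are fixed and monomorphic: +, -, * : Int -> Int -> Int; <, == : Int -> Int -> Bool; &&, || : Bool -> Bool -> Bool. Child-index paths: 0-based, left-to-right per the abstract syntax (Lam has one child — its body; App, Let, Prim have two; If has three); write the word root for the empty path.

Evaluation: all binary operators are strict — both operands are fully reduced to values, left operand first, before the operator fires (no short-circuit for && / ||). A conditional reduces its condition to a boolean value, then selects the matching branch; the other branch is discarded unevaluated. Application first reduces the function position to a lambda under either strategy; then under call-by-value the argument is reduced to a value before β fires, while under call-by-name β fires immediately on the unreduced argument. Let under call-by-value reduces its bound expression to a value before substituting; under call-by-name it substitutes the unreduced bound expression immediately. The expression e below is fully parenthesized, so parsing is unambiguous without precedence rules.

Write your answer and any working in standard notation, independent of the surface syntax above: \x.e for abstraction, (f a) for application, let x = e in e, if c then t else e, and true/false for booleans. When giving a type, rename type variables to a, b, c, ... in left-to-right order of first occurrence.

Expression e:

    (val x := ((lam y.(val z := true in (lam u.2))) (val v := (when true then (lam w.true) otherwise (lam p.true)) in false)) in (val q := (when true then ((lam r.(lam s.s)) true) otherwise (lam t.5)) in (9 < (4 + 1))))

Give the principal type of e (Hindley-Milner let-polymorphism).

Answer: Bool

Trace:
let z : Bool
\u._ : b -> Int
\y._ : a -> b -> Int
  unify Bool ~ Bool
\w._ : c -> Bool
\p._ : d -> Bool
  unify c -> Bool ~ d -> Bool
  unify c ~ d
  unify Bool ~ Bool
let v : forall. d -> Bool
  unify a -> b -> Int ~ Bool -> e
  unify a ~ Bool
  unify b -> Int ~ e
_ _ : b -> Int
let x : forall. b -> Int
  unify Bool ~ Bool
s : g
\s._ : g -> g
\r._ : f -> g -> g
  unify f -> g -> g ~ Bool -> h
  unify f ~ Bool
  unify g -> g ~ h
_ _ : g -> g
\t._ : i -> Int
  unify g -> g ~ i -> Int
  unify g ~ i
  unify i ~ Int
let q : Int -> Int
  unify Int ~ Int
  unify Int ~ Int
  unify Int ~ Int
  unify Int ~ Int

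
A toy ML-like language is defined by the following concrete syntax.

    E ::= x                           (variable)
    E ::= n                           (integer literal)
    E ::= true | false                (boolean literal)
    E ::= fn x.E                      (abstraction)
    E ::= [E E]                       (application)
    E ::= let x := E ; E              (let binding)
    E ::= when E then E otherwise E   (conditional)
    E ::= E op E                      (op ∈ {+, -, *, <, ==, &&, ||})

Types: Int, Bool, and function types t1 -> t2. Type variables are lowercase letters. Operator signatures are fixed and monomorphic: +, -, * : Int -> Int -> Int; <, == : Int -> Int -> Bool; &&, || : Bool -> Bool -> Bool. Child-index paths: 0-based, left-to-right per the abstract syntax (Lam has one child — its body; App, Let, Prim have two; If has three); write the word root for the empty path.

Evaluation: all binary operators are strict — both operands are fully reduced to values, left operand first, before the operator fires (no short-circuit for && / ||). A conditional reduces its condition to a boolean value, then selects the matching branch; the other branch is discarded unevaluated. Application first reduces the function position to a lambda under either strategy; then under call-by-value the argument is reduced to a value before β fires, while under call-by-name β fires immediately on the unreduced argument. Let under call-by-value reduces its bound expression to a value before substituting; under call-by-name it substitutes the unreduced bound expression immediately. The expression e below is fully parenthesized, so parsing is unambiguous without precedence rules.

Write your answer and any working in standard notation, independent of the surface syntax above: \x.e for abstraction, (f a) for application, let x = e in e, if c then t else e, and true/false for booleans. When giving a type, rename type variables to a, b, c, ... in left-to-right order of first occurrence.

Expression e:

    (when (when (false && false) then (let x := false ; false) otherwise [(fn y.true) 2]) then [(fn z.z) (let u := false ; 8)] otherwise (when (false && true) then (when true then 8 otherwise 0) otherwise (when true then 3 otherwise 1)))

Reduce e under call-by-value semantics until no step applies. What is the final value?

Answer: 8

Trace:
step 0: (if (if (false && false) then (let x = false in false) else ((\y.true) 2)) then ((\z.z) (let u = false in 8)) else (if (false && true) then (if true then 8 else 0) else (if true then 3 else 1)))
step 1: [delta@0.0] (if (if false then (let x = false in false) else ((\y.true) 2)) then ((\z.z) (let u = false in 8)) else (if (false && true) then (if true then 8 else 0) else (if true then 3 else 1)))
step 2: [if@0] (if ((\y.true) 2) then ((\z.z) (let u = false in 8)) else (if (false && true) then (if true then 8 else 0) else (if true then 3 else 1)))
step 3: [beta@0] (if true then ((\z.z) (let u = false in 8)) else (if (false && true) then (if true then 8 else 0) else (if true then 3 else 1)))
step 4: [if@root] ((\z.z) (let u = false in 8))
step 5: [let@1] ((\z.z) 8)
step 6: [beta@root] 8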